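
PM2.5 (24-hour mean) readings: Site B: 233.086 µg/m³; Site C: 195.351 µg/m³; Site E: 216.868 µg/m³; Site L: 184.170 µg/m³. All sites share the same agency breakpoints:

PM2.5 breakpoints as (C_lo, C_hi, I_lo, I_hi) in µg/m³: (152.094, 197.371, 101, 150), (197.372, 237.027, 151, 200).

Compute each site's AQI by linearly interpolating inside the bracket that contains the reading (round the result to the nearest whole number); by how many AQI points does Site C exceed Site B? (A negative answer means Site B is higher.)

Site B: row 197.372–237.027 (AQI 151–200). (200−151)·(233.086−197.372)/(237.027−197.372) + 151 = 49·35.714/39.655 + 151 ≈ 195.13 → 195.
Site C: 195.351 ∈ [152.094, 197.371] ↔ index [101, 150].
101 + (195.351−152.094)·(150−101)/(197.371−152.094) = 101 + 43.257·49/45.277 ≈ 147.81, so AQI = 148.
Site E: 216.868 lies in 197.372–237.027, so I_lo=151, I_hi=200, C_lo=197.372, C_hi=237.027.
(200−151)/(237.027−197.372) × (216.868−197.372) + 151 = 49/39.655 × 19.496 + 151 ≈ 175.09 → 175.
Site L: 184.170 ∈ [152.094, 197.371] ↔ index [101, 150].
101 + (184.170−152.094)·(150−101)/(197.371−152.094) = 101 + 32.076·49/45.277 ≈ 135.71, so AQI = 136.
AQIs: Site B=195, Site C=148, Site E=175, Site L=136. Site C (148) − Site B (195) = -47.

-47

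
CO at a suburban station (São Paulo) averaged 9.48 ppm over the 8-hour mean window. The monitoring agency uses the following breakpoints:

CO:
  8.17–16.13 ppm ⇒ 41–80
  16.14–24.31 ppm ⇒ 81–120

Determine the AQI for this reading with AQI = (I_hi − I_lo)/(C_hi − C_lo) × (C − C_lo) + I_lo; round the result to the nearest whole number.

CO 9.48: bracket 8.17–16.13 → index 41–80; slope 39/7.96, offset 1.31.
AQI = 41 + 39/7.96·1.31 ≈ 47.42 ⇒ 47.

47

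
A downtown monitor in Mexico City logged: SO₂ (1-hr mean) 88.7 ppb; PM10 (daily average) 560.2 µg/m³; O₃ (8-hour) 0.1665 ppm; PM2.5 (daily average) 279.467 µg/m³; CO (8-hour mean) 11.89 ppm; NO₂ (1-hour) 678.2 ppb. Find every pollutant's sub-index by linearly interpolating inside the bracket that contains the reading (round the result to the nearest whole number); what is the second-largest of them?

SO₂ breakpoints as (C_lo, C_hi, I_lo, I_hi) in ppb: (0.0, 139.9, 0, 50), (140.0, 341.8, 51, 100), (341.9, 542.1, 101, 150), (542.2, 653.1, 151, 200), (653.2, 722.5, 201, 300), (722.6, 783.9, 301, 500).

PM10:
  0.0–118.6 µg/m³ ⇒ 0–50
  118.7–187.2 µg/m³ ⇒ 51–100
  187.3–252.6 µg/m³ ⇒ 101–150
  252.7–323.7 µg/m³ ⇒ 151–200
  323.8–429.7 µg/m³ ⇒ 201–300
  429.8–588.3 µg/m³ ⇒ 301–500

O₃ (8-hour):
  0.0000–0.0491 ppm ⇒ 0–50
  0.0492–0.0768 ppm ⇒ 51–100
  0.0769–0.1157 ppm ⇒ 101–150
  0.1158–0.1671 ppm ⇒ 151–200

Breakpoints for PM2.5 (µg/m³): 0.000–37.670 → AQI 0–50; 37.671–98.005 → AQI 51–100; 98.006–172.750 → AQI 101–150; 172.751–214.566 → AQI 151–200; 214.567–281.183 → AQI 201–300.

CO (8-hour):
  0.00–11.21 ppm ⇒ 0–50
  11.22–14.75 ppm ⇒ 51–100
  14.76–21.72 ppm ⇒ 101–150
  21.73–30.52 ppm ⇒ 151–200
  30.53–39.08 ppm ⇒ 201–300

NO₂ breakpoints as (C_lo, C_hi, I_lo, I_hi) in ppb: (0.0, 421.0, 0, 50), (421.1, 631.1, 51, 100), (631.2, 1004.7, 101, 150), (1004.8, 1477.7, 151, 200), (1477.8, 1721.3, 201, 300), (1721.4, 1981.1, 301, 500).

SO₂: 88.7 lies in 0.0–139.9, so I_lo=0, I_hi=50, C_lo=0.0, C_hi=139.9.
(50−0)/(139.9−0.0) × (88.7−0.0) + 0 = 50/139.9 × 88.7 + 0 ≈ 31.70 → 32.
PM10: 560.2 lies in 429.8–588.3, so I_lo=301, I_hi=500, C_lo=429.8, C_hi=588.3.
(500−301)/(588.3−429.8) × (560.2−429.8) + 301 = 199/158.5 × 130.4 + 301 ≈ 464.72 → 465.
O₃: row 0.1158–0.1671 (AQI 151–200). (200−151)·(0.1665−0.1158)/(0.1671−0.1158) + 151 = 49·0.0507/0.0513 + 151 ≈ 199.43 → 199.
PM2.5 279.467: bracket 214.567–281.183 → index 201–300; slope 99/66.616, offset 64.900.
AQI = 201 + 99/66.616·64.900 ≈ 297.45 ⇒ 297.
CO: 11.89 ∈ [11.22, 14.75] ↔ index [51, 100].
51 + (11.89−11.22)·(100−51)/(14.75−11.22) = 51 + 0.67·49/3.53 ≈ 60.30, so AQI = 60.
NO₂: 678.2 lies in 631.2–1004.7, so I_lo=101, I_hi=150, C_lo=631.2, C_hi=1004.7.
(150−101)/(1004.7−631.2) × (678.2−631.2) + 101 = 49/373.5 × 47.0 + 101 ≈ 107.17 → 107.
Sub-indices: SO₂→32, PM10→465, O₃→199, PM2.5→297, CO→60, NO₂→107. Ranked high→low: 465, 297, 199, 107, 60, 32. Second-highest sub-index = 297.

297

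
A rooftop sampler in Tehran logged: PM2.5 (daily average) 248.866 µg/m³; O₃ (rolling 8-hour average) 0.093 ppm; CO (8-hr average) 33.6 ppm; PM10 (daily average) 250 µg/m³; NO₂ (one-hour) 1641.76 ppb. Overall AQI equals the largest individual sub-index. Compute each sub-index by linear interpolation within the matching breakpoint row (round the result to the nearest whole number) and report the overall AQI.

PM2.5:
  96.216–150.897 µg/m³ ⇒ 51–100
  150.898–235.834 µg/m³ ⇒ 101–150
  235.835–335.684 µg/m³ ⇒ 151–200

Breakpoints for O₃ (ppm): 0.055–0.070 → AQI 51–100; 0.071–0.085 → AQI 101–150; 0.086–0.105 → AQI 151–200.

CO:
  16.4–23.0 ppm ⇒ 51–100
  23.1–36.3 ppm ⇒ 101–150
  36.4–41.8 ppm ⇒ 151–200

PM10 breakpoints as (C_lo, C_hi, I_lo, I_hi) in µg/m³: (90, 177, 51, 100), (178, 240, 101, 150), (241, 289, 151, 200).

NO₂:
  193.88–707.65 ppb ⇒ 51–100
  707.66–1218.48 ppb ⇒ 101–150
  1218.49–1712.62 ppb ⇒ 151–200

PM2.5: 248.866 ∈ [235.835, 335.684] ↔ index [151, 200].
151 + (248.866−235.835)·(200−151)/(335.684−235.835) = 151 + 13.031·49/99.849 ≈ 157.39, so AQI = 157.
O₃ 0.093: bracket 0.086–0.105 → index 151–200; slope 49/0.019, offset 0.007.
AQI = 151 + 49/0.019·0.007 ≈ 169.05 ⇒ 169.
CO: 33.6 ∈ [23.1, 36.3] ↔ index [101, 150].
101 + (33.6−23.1)·(150−101)/(36.3−23.1) = 101 + 10.5·49/13.2 ≈ 139.98, so AQI = 140.
PM10: 250 ∈ [241, 289] ↔ index [151, 200].
151 + (250−241)·(200−151)/(289−241) = 151 + 9·49/48 ≈ 160.19, so AQI = 160.
NO₂: 1641.76 lies in 1218.49–1712.62, so I_lo=151, I_hi=200, C_lo=1218.49, C_hi=1712.62.
(200−151)/(1712.62−1218.49) × (1641.76−1218.49) + 151 = 49/494.13 × 423.27 + 151 ≈ 192.97 → 193.
Sub-indices: PM2.5→157, O₃→169, CO→140, PM10→160, NO₂→193. Overall AQI = max = 193; dominant pollutant is NO₂.
AQI 193: Unhealthy.

193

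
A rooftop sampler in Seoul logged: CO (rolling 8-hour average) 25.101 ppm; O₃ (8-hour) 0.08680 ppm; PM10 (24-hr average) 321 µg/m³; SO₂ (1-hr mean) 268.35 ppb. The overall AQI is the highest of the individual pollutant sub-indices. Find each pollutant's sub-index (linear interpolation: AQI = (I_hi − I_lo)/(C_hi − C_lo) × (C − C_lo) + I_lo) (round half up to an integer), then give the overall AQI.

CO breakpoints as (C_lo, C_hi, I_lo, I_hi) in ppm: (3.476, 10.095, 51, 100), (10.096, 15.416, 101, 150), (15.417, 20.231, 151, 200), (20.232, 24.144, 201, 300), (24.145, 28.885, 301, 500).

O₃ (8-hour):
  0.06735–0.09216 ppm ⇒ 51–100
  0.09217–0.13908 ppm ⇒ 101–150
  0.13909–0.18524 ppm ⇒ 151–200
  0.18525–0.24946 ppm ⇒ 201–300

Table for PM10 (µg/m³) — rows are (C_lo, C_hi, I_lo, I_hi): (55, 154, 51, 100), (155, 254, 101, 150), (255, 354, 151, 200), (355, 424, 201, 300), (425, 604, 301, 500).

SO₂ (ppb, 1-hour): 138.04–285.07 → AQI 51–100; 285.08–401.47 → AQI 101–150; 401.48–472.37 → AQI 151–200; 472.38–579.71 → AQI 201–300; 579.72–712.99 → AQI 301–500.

341

CO: 25.101 lies in 24.145–28.885, so I_lo=301, I_hi=500, C_lo=24.145, C_hi=28.885.
(500−301)/(28.885−24.145) × (25.101−24.145) + 301 = 199/4.740 × 0.956 + 301 ≈ 341.14 → 341.
O₃: 0.08680 lies in 0.06735–0.09216, so I_lo=51, I_hi=100, C_lo=0.06735, C_hi=0.09216.
(100−51)/(0.09216−0.06735) × (0.08680−0.06735) + 51 = 49/0.02481 × 0.01945 + 51 ≈ 89.41 → 89.
PM10 321: bracket 255–354 → index 151–200; slope 49/99, offset 66.
AQI = 151 + 49/99·66 ≈ 183.67 ⇒ 184.
SO₂: 268.35 ∈ [138.04, 285.07] ↔ index [51, 100].
51 + (268.35−138.04)·(100−51)/(285.07−138.04) = 51 + 130.31·49/147.03 ≈ 94.43, so AQI = 94.
Sub-indices: CO→341, O₃→89, PM10→184, SO₂→94. Overall AQI = max = 341; dominant pollutant is CO.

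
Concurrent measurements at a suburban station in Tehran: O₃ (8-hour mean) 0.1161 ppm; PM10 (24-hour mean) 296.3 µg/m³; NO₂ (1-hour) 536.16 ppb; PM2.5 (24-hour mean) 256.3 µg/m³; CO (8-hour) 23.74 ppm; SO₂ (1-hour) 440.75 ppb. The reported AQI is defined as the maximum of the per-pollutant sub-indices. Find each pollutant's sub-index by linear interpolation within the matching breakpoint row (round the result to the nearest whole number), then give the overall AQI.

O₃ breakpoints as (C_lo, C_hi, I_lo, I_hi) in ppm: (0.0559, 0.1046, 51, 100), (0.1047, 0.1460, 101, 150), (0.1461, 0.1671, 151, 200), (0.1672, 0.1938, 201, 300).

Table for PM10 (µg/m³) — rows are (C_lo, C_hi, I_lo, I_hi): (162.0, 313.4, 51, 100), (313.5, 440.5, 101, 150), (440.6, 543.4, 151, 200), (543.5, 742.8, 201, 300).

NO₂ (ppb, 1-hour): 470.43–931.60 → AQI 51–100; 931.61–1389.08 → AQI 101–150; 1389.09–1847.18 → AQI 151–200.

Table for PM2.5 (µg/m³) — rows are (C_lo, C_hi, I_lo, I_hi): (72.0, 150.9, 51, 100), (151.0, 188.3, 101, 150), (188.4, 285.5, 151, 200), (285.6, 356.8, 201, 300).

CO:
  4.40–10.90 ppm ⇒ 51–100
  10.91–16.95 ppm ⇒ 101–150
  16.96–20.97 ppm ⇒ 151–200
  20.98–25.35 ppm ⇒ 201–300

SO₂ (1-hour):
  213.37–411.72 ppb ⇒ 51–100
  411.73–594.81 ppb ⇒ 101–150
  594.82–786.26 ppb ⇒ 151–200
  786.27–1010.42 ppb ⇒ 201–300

264

O₃: row 0.1047–0.1460 (AQI 101–150). (150−101)·(0.1161−0.1047)/(0.1460−0.1047) + 101 = 49·0.0114/0.0413 + 101 ≈ 114.53 → 115.
PM10: 296.3 ∈ [162.0, 313.4] ↔ index [51, 100].
51 + (296.3−162.0)·(100−51)/(313.4−162.0) = 51 + 134.3·49/151.4 ≈ 94.47, so AQI = 94.
NO₂: 536.16 ∈ [470.43, 931.60] ↔ index [51, 100].
51 + (536.16−470.43)·(100−51)/(931.60−470.43) = 51 + 65.73·49/461.17 ≈ 57.98, so AQI = 58.
PM2.5 256.3: bracket 188.4–285.5 → index 151–200; slope 49/97.1, offset 67.9.
AQI = 151 + 49/97.1·67.9 ≈ 185.26 ⇒ 185.
CO: 23.74 lies in 20.98–25.35, so I_lo=201, I_hi=300, C_lo=20.98, C_hi=25.35.
(300−201)/(25.35−20.98) × (23.74−20.98) + 201 = 99/4.37 × 2.76 + 201 ≈ 263.53 → 264.
SO₂: row 411.73–594.81 (AQI 101–150). (150−101)·(440.75−411.73)/(594.81−411.73) + 101 = 49·29.02/183.08 + 101 ≈ 108.77 → 109.
Sub-indices: O₃→115, PM10→94, NO₂→58, PM2.5→185, CO→264, SO₂→109. Overall AQI = max = 264; dominant pollutant is CO.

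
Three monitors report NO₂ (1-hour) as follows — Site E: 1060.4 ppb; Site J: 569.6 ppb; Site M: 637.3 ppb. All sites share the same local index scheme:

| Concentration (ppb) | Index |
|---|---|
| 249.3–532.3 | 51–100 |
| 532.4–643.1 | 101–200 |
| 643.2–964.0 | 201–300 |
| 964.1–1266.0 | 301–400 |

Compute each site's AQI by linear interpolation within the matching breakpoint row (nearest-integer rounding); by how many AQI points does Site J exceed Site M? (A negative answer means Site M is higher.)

-61

Site E: 1060.4 lies in 964.1–1266.0, so I_lo=301, I_hi=400, C_lo=964.1, C_hi=1266.0.
(400−301)/(1266.0−964.1) × (1060.4−964.1) + 301 = 99/301.9 × 96.3 + 301 ≈ 332.58 → 333.
Site J: 569.6 ∈ [532.4, 643.1] ↔ index [101, 200].
101 + (569.6−532.4)·(200−101)/(643.1−532.4) = 101 + 37.2·99/110.7 ≈ 134.27, so AQI = 134.
Site M: 637.3 lies in 532.4–643.1, so I_lo=101, I_hi=200, C_lo=532.4, C_hi=643.1.
(200−101)/(643.1−532.4) × (637.3−532.4) + 101 = 99/110.7 × 104.9 + 101 ≈ 194.81 → 195.
AQIs: Site E=333, Site J=134, Site M=195. Site J (134) − Site M (195) = -61.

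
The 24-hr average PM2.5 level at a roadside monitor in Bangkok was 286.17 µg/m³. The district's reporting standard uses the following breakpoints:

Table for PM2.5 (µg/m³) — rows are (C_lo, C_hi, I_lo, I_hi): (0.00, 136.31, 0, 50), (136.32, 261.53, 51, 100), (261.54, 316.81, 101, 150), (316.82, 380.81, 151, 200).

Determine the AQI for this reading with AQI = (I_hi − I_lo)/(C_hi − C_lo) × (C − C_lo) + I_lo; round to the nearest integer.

123

PM2.5: 286.17 lies in 261.54–316.81, so I_lo=101, I_hi=150, C_lo=261.54, C_hi=316.81.
(150−101)/(316.81−261.54) × (286.17−261.54) + 101 = 49/55.27 × 24.63 + 101 ≈ 122.84 → 123.
AQI 123 falls in the Unhealthy for Sensitive Groups category.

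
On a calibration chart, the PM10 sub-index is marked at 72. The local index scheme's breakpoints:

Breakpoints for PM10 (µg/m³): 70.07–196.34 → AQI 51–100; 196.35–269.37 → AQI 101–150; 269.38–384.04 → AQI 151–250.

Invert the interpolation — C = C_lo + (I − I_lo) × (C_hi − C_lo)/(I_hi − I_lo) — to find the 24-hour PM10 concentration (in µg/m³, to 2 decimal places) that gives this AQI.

AQI 72 lies in the 51–100 band, which corresponds to 70.07–196.34 µg/m³.
C = 70.07 + (72−51)×(196.34−70.07)/(100−51) = 70.07 + 21×126.27/49 ≈ 124.1857 µg/m³ → 124.19 µg/m³ to 2 dp.

124.19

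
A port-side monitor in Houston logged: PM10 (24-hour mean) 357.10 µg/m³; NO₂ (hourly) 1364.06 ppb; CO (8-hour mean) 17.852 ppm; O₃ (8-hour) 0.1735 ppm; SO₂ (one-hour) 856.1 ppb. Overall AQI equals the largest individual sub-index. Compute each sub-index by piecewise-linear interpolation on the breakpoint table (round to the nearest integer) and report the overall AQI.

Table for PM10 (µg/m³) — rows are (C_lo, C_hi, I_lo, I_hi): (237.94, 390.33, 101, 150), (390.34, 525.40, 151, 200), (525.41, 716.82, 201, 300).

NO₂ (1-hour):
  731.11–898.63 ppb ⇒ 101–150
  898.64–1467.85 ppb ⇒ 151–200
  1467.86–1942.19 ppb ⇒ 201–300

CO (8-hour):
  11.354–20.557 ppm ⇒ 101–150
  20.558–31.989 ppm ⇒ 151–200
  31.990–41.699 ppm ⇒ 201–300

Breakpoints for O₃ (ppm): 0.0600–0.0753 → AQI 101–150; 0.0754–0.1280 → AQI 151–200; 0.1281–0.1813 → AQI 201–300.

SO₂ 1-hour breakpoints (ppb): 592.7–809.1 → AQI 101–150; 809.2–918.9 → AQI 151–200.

PM10: row 237.94–390.33 (AQI 101–150). (150−101)·(357.10−237.94)/(390.33−237.94) + 101 = 49·119.16/152.39 + 101 ≈ 139.32 → 139.
NO₂: 1364.06 lies in 898.64–1467.85, so I_lo=151, I_hi=200, C_lo=898.64, C_hi=1467.85.
(200−151)/(1467.85−898.64) × (1364.06−898.64) + 151 = 49/569.21 × 465.42 + 151 ≈ 191.07 → 191.
CO: row 11.354–20.557 (AQI 101–150). (150−101)·(17.852−11.354)/(20.557−11.354) + 101 = 49·6.498/9.203 + 101 ≈ 135.60 → 136.
O₃ 0.1735: bracket 0.1281–0.1813 → index 201–300; slope 99/0.0532, offset 0.0454.
AQI = 201 + 99/0.0532·0.0454 ≈ 285.48 ⇒ 285.
SO₂ 856.1: bracket 809.2–918.9 → index 151–200; slope 49/109.7, offset 46.9.
AQI = 151 + 49/109.7·46.9 ≈ 171.95 ⇒ 172.
Sub-indices: PM10→139, NO₂→191, CO→136, O₃→285, SO₂→172. Overall AQI = max = 285; dominant pollutant is O₃.

285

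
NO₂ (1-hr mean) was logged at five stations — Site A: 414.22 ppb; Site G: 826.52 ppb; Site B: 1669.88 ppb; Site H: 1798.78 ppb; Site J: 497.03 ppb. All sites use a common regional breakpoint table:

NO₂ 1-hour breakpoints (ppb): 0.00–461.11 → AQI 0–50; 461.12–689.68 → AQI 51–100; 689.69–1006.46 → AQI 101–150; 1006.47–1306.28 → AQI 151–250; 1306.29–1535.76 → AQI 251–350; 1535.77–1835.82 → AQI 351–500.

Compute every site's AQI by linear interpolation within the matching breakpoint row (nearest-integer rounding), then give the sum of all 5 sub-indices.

1126

Site A: 414.22 ∈ [0.00, 461.11] ↔ index [0, 50].
0 + (414.22−0.00)·(50−0)/(461.11−0.00) = 0 + 414.22·50/461.11 ≈ 44.92, so AQI = 45.
Site G: row 689.69–1006.46 (AQI 101–150). (150−101)·(826.52−689.69)/(1006.46−689.69) + 101 = 49·136.83/316.77 + 101 ≈ 122.17 → 122.
Site B: 1669.88 lies in 1535.77–1835.82, so I_lo=351, I_hi=500, C_lo=1535.77, C_hi=1835.82.
(500−351)/(1835.82−1535.77) × (1669.88−1535.77) + 351 = 149/300.05 × 134.11 + 351 ≈ 417.60 → 418.
Site H: row 1535.77–1835.82 (AQI 351–500). (500−351)·(1798.78−1535.77)/(1835.82−1535.77) + 351 = 149·263.01/300.05 + 351 ≈ 481.61 → 482.
Site J: 497.03 ∈ [461.12, 689.68] ↔ index [51, 100].
51 + (497.03−461.12)·(100−51)/(689.68−461.12) = 51 + 35.91·49/228.56 ≈ 58.70, so AQI = 59.
AQIs: Site A=45, Site G=122, Site B=418, Site H=482, Site J=59. Sum = 45 + 122 + 418 + 482 + 59 = 1126.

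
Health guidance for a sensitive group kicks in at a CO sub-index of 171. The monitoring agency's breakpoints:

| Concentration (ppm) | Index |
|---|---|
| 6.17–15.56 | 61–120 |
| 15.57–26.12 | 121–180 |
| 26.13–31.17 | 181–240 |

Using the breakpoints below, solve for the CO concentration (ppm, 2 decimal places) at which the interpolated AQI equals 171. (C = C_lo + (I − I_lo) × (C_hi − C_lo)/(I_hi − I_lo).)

24.51

AQI 171 lies in the 121–180 band, which corresponds to 15.57–26.12 ppm.
C = 15.57 + (171−121)×(26.12−15.57)/(180−121) = 15.57 + 50×10.55/59 ≈ 24.5107 ppm → 24.51 ppm to 2 dp.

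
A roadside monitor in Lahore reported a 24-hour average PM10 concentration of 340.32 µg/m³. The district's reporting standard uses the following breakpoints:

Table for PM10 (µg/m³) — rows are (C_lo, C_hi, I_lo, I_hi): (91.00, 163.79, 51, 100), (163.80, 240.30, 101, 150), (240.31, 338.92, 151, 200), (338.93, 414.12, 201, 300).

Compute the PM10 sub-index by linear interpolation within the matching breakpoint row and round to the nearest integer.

PM10: row 338.93–414.12 (AQI 201–300). (300−201)·(340.32−338.93)/(414.12−338.93) + 201 = 99·1.39/75.19 + 201 ≈ 202.83 → 203.

203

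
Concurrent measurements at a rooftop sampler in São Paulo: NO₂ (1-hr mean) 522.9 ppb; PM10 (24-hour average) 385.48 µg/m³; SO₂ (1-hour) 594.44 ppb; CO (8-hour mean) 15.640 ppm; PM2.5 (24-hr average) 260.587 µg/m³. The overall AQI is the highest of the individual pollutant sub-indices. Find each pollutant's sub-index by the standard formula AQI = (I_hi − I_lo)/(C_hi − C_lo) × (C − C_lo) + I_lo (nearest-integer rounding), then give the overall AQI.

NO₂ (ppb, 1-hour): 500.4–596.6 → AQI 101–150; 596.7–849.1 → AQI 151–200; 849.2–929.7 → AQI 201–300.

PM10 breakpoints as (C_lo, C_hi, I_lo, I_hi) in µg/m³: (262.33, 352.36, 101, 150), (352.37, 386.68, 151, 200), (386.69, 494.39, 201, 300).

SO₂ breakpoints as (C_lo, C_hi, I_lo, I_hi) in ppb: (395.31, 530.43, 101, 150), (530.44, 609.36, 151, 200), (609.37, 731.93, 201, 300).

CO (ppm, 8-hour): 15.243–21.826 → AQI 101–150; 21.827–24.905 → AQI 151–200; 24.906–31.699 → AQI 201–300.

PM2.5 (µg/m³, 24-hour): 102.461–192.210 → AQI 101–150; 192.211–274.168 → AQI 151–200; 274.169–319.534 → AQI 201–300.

NO₂: 522.9 ∈ [500.4, 596.6] ↔ index [101, 150].
101 + (522.9−500.4)·(150−101)/(596.6−500.4) = 101 + 22.5·49/96.2 ≈ 112.46, so AQI = 112.
PM10: row 352.37–386.68 (AQI 151–200). (200−151)·(385.48−352.37)/(386.68−352.37) + 151 = 49·33.11/34.31 + 151 ≈ 198.29 → 198.
SO₂ 594.44: bracket 530.44–609.36 → index 151–200; slope 49/78.92, offset 64.00.
AQI = 151 + 49/78.92·64.00 ≈ 190.74 ⇒ 191.
CO: 15.640 ∈ [15.243, 21.826] ↔ index [101, 150].
101 + (15.640−15.243)·(150−101)/(21.826−15.243) = 101 + 0.397·49/6.583 ≈ 103.96, so AQI = 104.
PM2.5 260.587: bracket 192.211–274.168 → index 151–200; slope 49/81.957, offset 68.376.
AQI = 151 + 49/81.957·68.376 ≈ 191.88 ⇒ 192.
Sub-indices: NO₂→112, PM10→198, SO₂→191, CO→104, PM2.5→192. Overall AQI = max = 198; dominant pollutant is PM10.

198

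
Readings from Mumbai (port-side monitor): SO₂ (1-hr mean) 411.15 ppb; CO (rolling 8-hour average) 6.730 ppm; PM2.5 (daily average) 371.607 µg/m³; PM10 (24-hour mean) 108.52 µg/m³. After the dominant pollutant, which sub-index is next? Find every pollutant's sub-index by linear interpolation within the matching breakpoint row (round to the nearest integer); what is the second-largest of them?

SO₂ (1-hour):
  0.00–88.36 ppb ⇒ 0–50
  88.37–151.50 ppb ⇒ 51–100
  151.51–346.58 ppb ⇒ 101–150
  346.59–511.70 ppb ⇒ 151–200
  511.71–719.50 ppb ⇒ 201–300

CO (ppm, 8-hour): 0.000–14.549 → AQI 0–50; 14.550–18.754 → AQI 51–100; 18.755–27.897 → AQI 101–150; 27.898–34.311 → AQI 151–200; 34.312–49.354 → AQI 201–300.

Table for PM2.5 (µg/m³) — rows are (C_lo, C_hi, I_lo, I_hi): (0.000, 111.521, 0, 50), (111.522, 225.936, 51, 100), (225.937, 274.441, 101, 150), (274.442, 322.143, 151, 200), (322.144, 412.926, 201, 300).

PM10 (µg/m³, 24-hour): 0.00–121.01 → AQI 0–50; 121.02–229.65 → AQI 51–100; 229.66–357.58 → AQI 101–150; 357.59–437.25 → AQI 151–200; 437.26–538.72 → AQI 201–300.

170

SO₂: 411.15 lies in 346.59–511.70, so I_lo=151, I_hi=200, C_lo=346.59, C_hi=511.70.
(200−151)/(511.70−346.59) × (411.15−346.59) + 151 = 49/165.11 × 64.56 + 151 ≈ 170.16 → 170.
CO 6.730: bracket 0.000–14.549 → index 0–50; slope 50/14.549, offset 6.730.
AQI = 0 + 50/14.549·6.730 ≈ 23.13 ⇒ 23.
PM2.5: 371.607 ∈ [322.144, 412.926] ↔ index [201, 300].
201 + (371.607−322.144)·(300−201)/(412.926−322.144) = 201 + 49.463·99/90.782 ≈ 254.94, so AQI = 255.
PM10: 108.52 ∈ [0.00, 121.01] ↔ index [0, 50].
0 + (108.52−0.00)·(50−0)/(121.01−0.00) = 0 + 108.52·50/121.01 ≈ 44.84, so AQI = 45.
Sub-indices: SO₂→170, CO→23, PM2.5→255, PM10→45. Ranked high→low: 255, 170, 45, 23. Second-highest sub-index = 170.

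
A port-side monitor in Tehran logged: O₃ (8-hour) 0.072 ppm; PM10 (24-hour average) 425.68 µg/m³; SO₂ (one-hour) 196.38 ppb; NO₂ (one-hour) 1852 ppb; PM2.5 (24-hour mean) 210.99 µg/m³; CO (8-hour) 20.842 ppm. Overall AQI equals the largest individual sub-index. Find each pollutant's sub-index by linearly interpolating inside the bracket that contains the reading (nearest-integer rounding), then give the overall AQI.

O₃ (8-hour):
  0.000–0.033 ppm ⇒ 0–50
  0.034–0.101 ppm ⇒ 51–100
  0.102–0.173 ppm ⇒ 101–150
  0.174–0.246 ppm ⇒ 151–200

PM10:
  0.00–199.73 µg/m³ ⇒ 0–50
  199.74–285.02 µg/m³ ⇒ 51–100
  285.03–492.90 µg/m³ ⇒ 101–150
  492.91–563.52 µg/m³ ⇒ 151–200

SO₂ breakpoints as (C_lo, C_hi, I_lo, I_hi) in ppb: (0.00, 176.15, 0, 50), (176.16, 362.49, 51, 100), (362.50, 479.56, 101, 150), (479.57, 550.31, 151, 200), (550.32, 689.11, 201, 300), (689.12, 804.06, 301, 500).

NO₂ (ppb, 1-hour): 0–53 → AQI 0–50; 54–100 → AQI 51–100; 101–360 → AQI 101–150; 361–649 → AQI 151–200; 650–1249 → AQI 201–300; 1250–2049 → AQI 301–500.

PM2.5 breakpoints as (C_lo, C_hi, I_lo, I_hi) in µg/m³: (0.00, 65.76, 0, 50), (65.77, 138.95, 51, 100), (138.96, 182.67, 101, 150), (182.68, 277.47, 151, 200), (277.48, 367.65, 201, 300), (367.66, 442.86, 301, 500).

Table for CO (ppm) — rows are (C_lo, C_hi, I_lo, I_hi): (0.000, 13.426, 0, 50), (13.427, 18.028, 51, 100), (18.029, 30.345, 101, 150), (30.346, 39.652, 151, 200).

O₃: 0.072 lies in 0.034–0.101, so I_lo=51, I_hi=100, C_lo=0.034, C_hi=0.101.
(100−51)/(0.101−0.034) × (0.072−0.034) + 51 = 49/0.067 × 0.038 + 51 ≈ 78.79 → 79.
PM10: row 285.03–492.90 (AQI 101–150). (150−101)·(425.68−285.03)/(492.90−285.03) + 101 = 49·140.65/207.87 + 101 ≈ 134.15 → 134.
SO₂: row 176.16–362.49 (AQI 51–100). (100−51)·(196.38−176.16)/(362.49−176.16) + 51 = 49·20.22/186.33 + 51 ≈ 56.32 → 56.
NO₂: 1852 ∈ [1250, 2049] ↔ index [301, 500].
301 + (1852−1250)·(500−301)/(2049−1250) = 301 + 602·199/799 ≈ 450.93, so AQI = 451.
PM2.5: 210.99 ∈ [182.68, 277.47] ↔ index [151, 200].
151 + (210.99−182.68)·(200−151)/(277.47−182.68) = 151 + 28.31·49/94.79 ≈ 165.63, so AQI = 166.
CO: 20.842 lies in 18.029–30.345, so I_lo=101, I_hi=150, C_lo=18.029, C_hi=30.345.
(150−101)/(30.345−18.029) × (20.842−18.029) + 101 = 49/12.316 × 2.813 + 101 ≈ 112.19 → 112.
Sub-indices: O₃→79, PM10→134, SO₂→56, NO₂→451, PM2.5→166, CO→112. Overall AQI = max = 451; dominant pollutant is NO₂.

451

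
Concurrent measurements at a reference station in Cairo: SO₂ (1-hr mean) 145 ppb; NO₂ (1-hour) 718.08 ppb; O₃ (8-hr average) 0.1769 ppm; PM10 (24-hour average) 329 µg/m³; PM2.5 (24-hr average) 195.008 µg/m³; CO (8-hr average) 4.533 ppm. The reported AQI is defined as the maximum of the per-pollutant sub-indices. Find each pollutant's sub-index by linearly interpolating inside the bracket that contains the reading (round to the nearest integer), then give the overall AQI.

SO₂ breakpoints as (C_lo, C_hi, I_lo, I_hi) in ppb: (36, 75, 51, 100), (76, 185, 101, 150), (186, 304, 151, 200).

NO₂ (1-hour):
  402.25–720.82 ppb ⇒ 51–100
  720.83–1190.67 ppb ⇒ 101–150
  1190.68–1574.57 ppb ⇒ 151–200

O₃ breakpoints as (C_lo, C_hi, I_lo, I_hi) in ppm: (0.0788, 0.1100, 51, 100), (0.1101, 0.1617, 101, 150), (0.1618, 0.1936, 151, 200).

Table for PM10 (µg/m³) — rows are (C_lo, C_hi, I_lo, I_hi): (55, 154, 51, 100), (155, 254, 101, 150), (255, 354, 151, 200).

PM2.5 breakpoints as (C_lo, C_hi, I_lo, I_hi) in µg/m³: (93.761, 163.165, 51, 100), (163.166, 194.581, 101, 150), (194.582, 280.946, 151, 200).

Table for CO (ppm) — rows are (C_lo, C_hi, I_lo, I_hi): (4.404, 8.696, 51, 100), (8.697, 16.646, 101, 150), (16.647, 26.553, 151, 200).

SO₂: 145 ∈ [76, 185] ↔ index [101, 150].
101 + (145−76)·(150−101)/(185−76) = 101 + 69·49/109 ≈ 132.02, so AQI = 132.
NO₂: 718.08 lies in 402.25–720.82, so I_lo=51, I_hi=100, C_lo=402.25, C_hi=720.82.
(100−51)/(720.82−402.25) × (718.08−402.25) + 51 = 49/318.57 × 315.83 + 51 ≈ 99.58 → 100.
O₃: row 0.1618–0.1936 (AQI 151–200). (200−151)·(0.1769−0.1618)/(0.1936−0.1618) + 151 = 49·0.0151/0.0318 + 151 ≈ 174.27 → 174.
PM10 329: bracket 255–354 → index 151–200; slope 49/99, offset 74.
AQI = 151 + 49/99·74 ≈ 187.63 ⇒ 188.
PM2.5: 195.008 ∈ [194.582, 280.946] ↔ index [151, 200].
151 + (195.008−194.582)·(200−151)/(280.946−194.582) = 151 + 0.426·49/86.364 ≈ 151.24, so AQI = 151.
CO: 4.533 lies in 4.404–8.696, so I_lo=51, I_hi=100, C_lo=4.404, C_hi=8.696.
(100−51)/(8.696−4.404) × (4.533−4.404) + 51 = 49/4.292 × 0.129 + 51 ≈ 52.47 → 52.
Sub-indices: SO₂→132, NO₂→100, O₃→174, PM10→188, PM2.5→151, CO→52. Overall AQI = max = 188; dominant pollutant is PM10.

188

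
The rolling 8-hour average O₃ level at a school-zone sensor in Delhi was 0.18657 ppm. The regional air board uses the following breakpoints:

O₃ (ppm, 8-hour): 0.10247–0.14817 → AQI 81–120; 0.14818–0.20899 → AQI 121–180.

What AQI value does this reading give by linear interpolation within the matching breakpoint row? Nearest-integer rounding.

158

O₃: row 0.14818–0.20899 (AQI 121–180). (180−121)·(0.18657−0.14818)/(0.20899−0.14818) + 121 = 59·0.03839/0.06081 + 121 ≈ 158.25 → 158.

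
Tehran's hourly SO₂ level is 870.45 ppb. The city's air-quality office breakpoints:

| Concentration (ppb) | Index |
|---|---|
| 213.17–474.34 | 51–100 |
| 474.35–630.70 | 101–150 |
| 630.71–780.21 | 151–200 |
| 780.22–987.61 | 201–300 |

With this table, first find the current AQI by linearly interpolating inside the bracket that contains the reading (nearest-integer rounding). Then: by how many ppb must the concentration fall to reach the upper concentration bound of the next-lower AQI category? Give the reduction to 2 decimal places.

SO₂: 870.45 ∈ [780.22, 987.61] ↔ index [201, 300].
201 + (870.45−780.22)·(300−201)/(987.61−780.22) = 201 + 90.23·99/207.39 ≈ 244.07, so AQI = 244.
Current AQI 244 is in the Very Unhealthy range (201–300). The next-lower category tops out at AQI 200, whose upper concentration bound is 780.21 ppb.
Reduction needed = 870.45 − 780.21 = 90.24 ppb.

90.24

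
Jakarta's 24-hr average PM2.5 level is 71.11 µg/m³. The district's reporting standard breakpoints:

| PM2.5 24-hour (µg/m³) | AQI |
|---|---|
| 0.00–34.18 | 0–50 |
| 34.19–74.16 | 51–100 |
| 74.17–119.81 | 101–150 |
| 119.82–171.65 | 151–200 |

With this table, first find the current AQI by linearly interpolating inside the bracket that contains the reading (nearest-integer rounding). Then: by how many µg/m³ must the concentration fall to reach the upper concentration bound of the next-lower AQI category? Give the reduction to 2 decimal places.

36.93

PM2.5: row 34.19–74.16 (AQI 51–100). (100−51)·(71.11−34.19)/(74.16−34.19) + 51 = 49·36.92/39.97 + 51 ≈ 96.26 → 96.
Current AQI 96 is in the Moderate range (51–100). The next-lower category tops out at AQI 50, whose upper concentration bound is 34.18 µg/m³.
Reduction needed = 71.11 − 34.18 = 36.93 µg/m³.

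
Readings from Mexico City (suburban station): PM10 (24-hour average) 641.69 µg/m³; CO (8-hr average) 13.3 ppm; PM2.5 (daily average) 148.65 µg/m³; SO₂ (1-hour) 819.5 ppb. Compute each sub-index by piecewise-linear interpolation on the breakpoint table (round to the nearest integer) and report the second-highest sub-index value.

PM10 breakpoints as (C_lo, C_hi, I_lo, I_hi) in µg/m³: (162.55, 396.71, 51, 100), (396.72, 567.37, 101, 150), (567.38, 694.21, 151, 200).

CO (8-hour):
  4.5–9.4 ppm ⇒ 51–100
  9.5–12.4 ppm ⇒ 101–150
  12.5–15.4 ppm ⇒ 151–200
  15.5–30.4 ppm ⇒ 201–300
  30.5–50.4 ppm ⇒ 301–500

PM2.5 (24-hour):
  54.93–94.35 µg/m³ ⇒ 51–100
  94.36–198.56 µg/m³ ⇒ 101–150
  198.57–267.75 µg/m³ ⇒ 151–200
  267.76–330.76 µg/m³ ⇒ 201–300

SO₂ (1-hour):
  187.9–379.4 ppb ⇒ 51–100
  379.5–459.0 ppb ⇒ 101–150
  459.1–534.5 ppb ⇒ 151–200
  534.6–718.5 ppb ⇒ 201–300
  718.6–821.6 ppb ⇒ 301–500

PM10: row 567.38–694.21 (AQI 151–200). (200−151)·(641.69−567.38)/(694.21−567.38) + 151 = 49·74.31/126.83 + 151 ≈ 179.71 → 180.
CO: row 12.5–15.4 (AQI 151–200). (200−151)·(13.3−12.5)/(15.4−12.5) + 151 = 49·0.8/2.9 + 151 ≈ 164.52 → 165.
PM2.5: 148.65 ∈ [94.36, 198.56] ↔ index [101, 150].
101 + (148.65−94.36)·(150−101)/(198.56−94.36) = 101 + 54.29·49/104.20 ≈ 126.53, so AQI = 127.
SO₂ 819.5: bracket 718.6–821.6 → index 301–500; slope 199/103.0, offset 100.9.
AQI = 301 + 199/103.0·100.9 ≈ 495.94 ⇒ 496.
Sub-indices: PM10→180, CO→165, PM2.5→127, SO₂→496. Ranked high→low: 496, 180, 165, 127. Second-highest sub-index = 180.

180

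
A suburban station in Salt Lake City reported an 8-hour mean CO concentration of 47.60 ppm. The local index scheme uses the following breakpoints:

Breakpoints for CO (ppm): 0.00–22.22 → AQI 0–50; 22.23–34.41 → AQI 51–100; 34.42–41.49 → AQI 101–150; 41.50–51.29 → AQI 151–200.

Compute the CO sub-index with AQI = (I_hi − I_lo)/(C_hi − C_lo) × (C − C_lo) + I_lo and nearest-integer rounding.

CO: row 41.50–51.29 (AQI 151–200). (200−151)·(47.60−41.50)/(51.29−41.50) + 151 = 49·6.10/9.79 + 151 ≈ 181.53 → 182.

182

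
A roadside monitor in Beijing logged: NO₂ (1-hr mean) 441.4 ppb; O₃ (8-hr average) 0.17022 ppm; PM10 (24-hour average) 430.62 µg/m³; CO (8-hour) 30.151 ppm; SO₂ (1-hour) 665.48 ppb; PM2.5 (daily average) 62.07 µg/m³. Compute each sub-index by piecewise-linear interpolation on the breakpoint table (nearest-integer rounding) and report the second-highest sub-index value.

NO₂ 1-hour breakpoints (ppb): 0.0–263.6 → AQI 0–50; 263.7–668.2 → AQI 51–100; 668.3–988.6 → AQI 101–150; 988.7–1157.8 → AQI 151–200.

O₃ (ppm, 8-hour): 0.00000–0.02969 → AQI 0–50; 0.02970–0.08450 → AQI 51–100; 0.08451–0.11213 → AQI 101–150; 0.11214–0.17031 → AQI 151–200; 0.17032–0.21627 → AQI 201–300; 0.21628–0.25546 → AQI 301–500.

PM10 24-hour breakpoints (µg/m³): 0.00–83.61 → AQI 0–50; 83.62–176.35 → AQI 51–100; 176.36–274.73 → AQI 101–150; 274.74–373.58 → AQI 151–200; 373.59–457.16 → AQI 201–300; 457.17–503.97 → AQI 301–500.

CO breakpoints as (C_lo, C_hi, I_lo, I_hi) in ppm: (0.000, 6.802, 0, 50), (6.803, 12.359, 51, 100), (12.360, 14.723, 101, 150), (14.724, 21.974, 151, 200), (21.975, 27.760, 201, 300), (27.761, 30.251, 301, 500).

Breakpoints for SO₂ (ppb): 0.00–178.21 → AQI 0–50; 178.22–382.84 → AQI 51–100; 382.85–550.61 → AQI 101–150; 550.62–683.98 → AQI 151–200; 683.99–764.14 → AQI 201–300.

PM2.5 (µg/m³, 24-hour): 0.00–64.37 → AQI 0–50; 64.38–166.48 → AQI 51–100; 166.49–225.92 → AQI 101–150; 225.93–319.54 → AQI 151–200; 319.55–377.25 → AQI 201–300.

NO₂: 441.4 lies in 263.7–668.2, so I_lo=51, I_hi=100, C_lo=263.7, C_hi=668.2.
(100−51)/(668.2−263.7) × (441.4−263.7) + 51 = 49/404.5 × 177.7 + 51 ≈ 72.53 → 73.
O₃: 0.17022 ∈ [0.11214, 0.17031] ↔ index [151, 200].
151 + (0.17022−0.11214)·(200−151)/(0.17031−0.11214) = 151 + 0.05808·49/0.05817 ≈ 199.92, so AQI = 200.
PM10: 430.62 ∈ [373.59, 457.16] ↔ index [201, 300].
201 + (430.62−373.59)·(300−201)/(457.16−373.59) = 201 + 57.03·99/83.57 ≈ 268.56, so AQI = 269.
CO: 30.151 lies in 27.761–30.251, so I_lo=301, I_hi=500, C_lo=27.761, C_hi=30.251.
(500−301)/(30.251−27.761) × (30.151−27.761) + 301 = 199/2.490 × 2.390 + 301 ≈ 492.01 → 492.
SO₂: 665.48 lies in 550.62–683.98, so I_lo=151, I_hi=200, C_lo=550.62, C_hi=683.98.
(200−151)/(683.98−550.62) × (665.48−550.62) + 151 = 49/133.36 × 114.86 + 151 ≈ 193.20 → 193.
PM2.5: 62.07 ∈ [0.00, 64.37] ↔ index [0, 50].
0 + (62.07−0.00)·(50−0)/(64.37−0.00) = 0 + 62.07·50/64.37 ≈ 48.21, so AQI = 48.
Sub-indices: NO₂→73, O₃→200, PM10→269, CO→492, SO₂→193, PM2.5→48. Ranked high→low: 492, 269, 200, 193, 73, 48. Second-highest sub-index = 269.

269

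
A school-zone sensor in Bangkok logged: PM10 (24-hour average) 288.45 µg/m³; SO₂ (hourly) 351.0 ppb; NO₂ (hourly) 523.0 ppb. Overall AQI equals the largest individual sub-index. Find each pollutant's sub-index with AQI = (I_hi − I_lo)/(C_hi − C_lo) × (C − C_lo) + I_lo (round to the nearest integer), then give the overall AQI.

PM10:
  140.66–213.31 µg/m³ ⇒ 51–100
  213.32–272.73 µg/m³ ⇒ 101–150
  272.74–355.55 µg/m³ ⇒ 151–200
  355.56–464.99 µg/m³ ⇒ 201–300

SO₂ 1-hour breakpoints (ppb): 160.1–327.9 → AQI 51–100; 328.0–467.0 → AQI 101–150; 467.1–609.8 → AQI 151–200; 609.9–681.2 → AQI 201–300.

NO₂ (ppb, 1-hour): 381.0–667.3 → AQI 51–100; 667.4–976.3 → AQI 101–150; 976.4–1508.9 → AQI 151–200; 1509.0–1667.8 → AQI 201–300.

PM10: 288.45 ∈ [272.74, 355.55] ↔ index [151, 200].
151 + (288.45−272.74)·(200−151)/(355.55−272.74) = 151 + 15.71·49/82.81 ≈ 160.30, so AQI = 160.
SO₂: 351.0 lies in 328.0–467.0, so I_lo=101, I_hi=150, C_lo=328.0, C_hi=467.0.
(150−101)/(467.0−328.0) × (351.0−328.0) + 101 = 49/139.0 × 23.0 + 101 ≈ 109.11 → 109.
NO₂: 523.0 lies in 381.0–667.3, so I_lo=51, I_hi=100, C_lo=381.0, C_hi=667.3.
(100−51)/(667.3−381.0) × (523.0−381.0) + 51 = 49/286.3 × 142.0 + 51 ≈ 75.30 → 75.
Sub-indices: PM10→160, SO₂→109, NO₂→75. Overall AQI = max = 160; dominant pollutant is PM10.

160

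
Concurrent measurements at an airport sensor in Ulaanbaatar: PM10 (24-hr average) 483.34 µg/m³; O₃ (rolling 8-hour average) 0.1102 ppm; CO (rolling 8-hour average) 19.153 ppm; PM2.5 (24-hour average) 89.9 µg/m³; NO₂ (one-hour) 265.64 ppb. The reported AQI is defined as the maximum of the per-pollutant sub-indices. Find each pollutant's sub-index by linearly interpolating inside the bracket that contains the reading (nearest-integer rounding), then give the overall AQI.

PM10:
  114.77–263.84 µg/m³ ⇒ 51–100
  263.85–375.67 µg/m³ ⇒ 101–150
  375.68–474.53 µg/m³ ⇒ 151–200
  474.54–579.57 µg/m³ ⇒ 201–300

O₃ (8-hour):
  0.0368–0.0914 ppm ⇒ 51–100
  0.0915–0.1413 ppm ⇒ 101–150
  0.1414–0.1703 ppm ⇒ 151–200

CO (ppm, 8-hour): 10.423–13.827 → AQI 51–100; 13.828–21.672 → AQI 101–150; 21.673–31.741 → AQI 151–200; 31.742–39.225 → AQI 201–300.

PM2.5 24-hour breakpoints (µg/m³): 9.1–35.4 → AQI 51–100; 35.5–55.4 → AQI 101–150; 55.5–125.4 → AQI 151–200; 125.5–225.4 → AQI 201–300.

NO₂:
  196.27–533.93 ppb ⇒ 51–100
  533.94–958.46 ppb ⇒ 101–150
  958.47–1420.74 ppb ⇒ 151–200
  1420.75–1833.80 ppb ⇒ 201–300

PM10: row 474.54–579.57 (AQI 201–300). (300−201)·(483.34−474.54)/(579.57−474.54) + 201 = 99·8.80/105.03 + 201 ≈ 209.29 → 209.
O₃: 0.1102 lies in 0.0915–0.1413, so I_lo=101, I_hi=150, C_lo=0.0915, C_hi=0.1413.
(150−101)/(0.1413−0.0915) × (0.1102−0.0915) + 101 = 49/0.0498 × 0.0187 + 101 ≈ 119.40 → 119.
CO 19.153: bracket 13.828–21.672 → index 101–150; slope 49/7.844, offset 5.325.
AQI = 101 + 49/7.844·5.325 ≈ 134.26 ⇒ 134.
PM2.5: 89.9 ∈ [55.5, 125.4] ↔ index [151, 200].
151 + (89.9−55.5)·(200−151)/(125.4−55.5) = 151 + 34.4·49/69.9 ≈ 175.11, so AQI = 175.
NO₂ 265.64: bracket 196.27–533.93 → index 51–100; slope 49/337.66, offset 69.37.
AQI = 51 + 49/337.66·69.37 ≈ 61.07 ⇒ 61.
Sub-indices: PM10→209, O₃→119, CO→134, PM2.5→175, NO₂→61. Overall AQI = max = 209; dominant pollutant is PM10.

209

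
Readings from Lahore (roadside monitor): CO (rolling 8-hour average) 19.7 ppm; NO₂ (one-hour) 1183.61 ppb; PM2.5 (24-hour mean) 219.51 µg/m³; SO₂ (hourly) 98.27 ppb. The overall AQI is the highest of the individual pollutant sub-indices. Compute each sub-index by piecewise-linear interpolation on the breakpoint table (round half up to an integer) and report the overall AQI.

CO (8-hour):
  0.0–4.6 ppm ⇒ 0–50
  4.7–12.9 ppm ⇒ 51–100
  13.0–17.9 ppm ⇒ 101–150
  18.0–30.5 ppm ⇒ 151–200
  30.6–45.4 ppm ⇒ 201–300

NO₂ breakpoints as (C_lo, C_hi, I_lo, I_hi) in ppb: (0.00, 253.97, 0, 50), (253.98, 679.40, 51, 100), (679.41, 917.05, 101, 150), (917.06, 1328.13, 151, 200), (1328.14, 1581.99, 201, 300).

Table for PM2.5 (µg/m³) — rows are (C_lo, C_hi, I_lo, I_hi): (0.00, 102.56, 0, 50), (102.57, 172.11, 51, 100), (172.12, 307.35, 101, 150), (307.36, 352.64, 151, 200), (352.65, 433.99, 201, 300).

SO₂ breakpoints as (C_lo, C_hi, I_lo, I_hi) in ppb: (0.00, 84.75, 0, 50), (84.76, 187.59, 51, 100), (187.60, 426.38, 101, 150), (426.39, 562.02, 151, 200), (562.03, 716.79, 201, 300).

183

CO 19.7: bracket 18.0–30.5 → index 151–200; slope 49/12.5, offset 1.7.
AQI = 151 + 49/12.5·1.7 ≈ 157.66 ⇒ 158.
NO₂ 1183.61: bracket 917.06–1328.13 → index 151–200; slope 49/411.07, offset 266.55.
AQI = 151 + 49/411.07·266.55 ≈ 182.77 ⇒ 183.
PM2.5: row 172.12–307.35 (AQI 101–150). (150−101)·(219.51−172.12)/(307.35−172.12) + 101 = 49·47.39/135.23 + 101 ≈ 118.17 → 118.
SO₂: 98.27 lies in 84.76–187.59, so I_lo=51, I_hi=100, C_lo=84.76, C_hi=187.59.
(100−51)/(187.59−84.76) × (98.27−84.76) + 51 = 49/102.83 × 13.51 + 51 ≈ 57.44 → 57.
Sub-indices: CO→158, NO₂→183, PM2.5→118, SO₂→57. Overall AQI = max = 183; dominant pollutant is NO₂.
AQI 183: Unhealthy.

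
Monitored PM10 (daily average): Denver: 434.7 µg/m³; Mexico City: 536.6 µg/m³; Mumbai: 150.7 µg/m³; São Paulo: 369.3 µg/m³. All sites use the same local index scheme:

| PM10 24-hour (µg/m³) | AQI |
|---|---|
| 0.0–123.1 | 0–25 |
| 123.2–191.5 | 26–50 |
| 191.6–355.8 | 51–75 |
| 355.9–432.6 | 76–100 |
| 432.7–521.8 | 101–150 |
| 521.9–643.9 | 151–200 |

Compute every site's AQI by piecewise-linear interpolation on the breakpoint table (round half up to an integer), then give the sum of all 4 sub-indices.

Denver: 434.7 lies in 432.7–521.8, so I_lo=101, I_hi=150, C_lo=432.7, C_hi=521.8.
(150−101)/(521.8−432.7) × (434.7−432.7) + 101 = 49/89.1 × 2.0 + 101 ≈ 102.10 → 102.
Mexico City: row 521.9–643.9 (AQI 151–200). (200−151)·(536.6−521.9)/(643.9−521.9) + 151 = 49·14.7/122.0 + 151 ≈ 156.90 → 157.
Mumbai: row 123.2–191.5 (AQI 26–50). (50−26)·(150.7−123.2)/(191.5−123.2) + 26 = 24·27.5/68.3 + 26 ≈ 35.66 → 36.
São Paulo: 369.3 ∈ [355.9, 432.6] ↔ index [76, 100].
76 + (369.3−355.9)·(100−76)/(432.6−355.9) = 76 + 13.4·24/76.7 ≈ 80.19, so AQI = 80.
AQIs: Denver=102, Mexico City=157, Mumbai=36, São Paulo=80. Sum = 102 + 157 + 36 + 80 = 375.

375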